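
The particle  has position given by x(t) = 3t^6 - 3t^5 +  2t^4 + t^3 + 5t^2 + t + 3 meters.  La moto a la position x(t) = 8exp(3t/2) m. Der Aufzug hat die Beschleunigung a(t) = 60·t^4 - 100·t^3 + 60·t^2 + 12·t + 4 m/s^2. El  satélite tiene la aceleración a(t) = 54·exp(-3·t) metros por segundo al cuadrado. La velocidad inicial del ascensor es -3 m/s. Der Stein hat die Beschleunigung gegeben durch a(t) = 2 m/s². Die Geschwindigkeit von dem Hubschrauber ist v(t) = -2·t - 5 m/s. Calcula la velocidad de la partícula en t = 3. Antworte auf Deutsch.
Wir müssen unsere Gleichung für die Position x(t) = 3·t^6 - 3·t^5 + 2·t^4 + t^3 + 5·t^2 + t + 3 1-mal ableiten. Durch Ableiten von der Position erhalten wir die Geschwindigkeit: v(t) = 18·t^5 - 15·t^4 + 8·t^3 + 3·t^2 + 10·t + 1. Wir haben die Geschwindigkeit v(t) = 18·t^5 - 15·t^4 + 8·t^3 + 3·t^2 + 10·t + 1. Durch Einsetzen von t = 3: v(3) = 3433.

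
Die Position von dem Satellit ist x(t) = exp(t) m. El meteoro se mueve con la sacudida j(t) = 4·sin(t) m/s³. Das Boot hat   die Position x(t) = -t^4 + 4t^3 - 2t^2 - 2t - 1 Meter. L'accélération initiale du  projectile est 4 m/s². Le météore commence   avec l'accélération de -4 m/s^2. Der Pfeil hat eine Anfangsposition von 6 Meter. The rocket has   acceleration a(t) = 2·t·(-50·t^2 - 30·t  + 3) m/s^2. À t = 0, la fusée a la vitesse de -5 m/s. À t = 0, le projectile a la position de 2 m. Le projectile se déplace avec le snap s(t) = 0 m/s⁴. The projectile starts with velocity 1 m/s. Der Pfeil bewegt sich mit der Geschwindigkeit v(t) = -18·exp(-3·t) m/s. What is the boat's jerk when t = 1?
We must differentiate our position equation x(t) = -t^4 + 4·t^3 - 2·t^2 - 2·t - 1 3 times. Differentiating position, we get velocity: v(t) = -4·t^3 + 12·t^2 - 4·t - 2. Differentiating velocity, we get acceleration: a(t) = -12·t^2 + 24·t - 4. Differentiating acceleration, we get jerk: j(t) = 24 - 24·t. From the given jerk equation j(t) = 24 - 24·t, we substitute t = 1 to get j = 0.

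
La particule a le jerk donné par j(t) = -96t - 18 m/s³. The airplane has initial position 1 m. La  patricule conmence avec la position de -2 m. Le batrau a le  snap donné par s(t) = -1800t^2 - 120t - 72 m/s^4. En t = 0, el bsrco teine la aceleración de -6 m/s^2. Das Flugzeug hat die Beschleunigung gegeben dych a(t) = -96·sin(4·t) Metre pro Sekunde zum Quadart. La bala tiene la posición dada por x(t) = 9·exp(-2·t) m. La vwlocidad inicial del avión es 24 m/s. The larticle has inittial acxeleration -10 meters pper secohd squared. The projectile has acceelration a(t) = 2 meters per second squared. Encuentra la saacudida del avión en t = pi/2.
Partiendo de la aceleración a(t) = -96·sin(4·t), tomamos 1 derivada. Tomando d/dt de a(t), encontramos j(t) = -384·cos(4·t). Usando j(t) = -384·cos(4·t) y sustituyendo t = pi/2, encontramos j = -384.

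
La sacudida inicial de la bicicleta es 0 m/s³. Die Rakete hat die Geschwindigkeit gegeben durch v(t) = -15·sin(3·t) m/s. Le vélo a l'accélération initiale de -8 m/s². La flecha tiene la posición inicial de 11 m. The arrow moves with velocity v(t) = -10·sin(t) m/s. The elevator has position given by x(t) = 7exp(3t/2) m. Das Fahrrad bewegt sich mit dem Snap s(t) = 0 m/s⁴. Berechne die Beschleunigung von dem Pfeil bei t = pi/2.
Ausgehend von der Geschwindigkeit v(t) = -10·sin(t), nehmen wir 1 Ableitung. Mit d/dt von v(t) finden wir a(t) = -10·cos(t). Mit a(t) = -10·cos(t) und Einsetzen von t = pi/2, finden wir a = 0.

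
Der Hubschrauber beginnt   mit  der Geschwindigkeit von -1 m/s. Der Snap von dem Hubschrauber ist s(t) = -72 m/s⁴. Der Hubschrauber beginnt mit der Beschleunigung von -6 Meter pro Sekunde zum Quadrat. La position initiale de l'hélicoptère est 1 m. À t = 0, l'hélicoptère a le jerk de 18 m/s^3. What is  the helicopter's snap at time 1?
Using s(t) = -72 and substituting t = 1, we find s = -72.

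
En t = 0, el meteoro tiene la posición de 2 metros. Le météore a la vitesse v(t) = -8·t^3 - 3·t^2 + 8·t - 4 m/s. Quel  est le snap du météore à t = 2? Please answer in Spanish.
Para resolver esto, necesitamos tomar 3 derivadas de nuestra ecuación de la velocidad v(t) = -8·t^3 - 3·t^2 + 8·t - 4. Tomando d/dt de v(t), encontramos a(t) = -24·t^2 - 6·t + 8. Derivando la aceleración, obtenemos la sacudida: j(t) = -48·t - 6. La derivada de la sacudida da el snap: s(t) = -48. Tenemos el snap s(t) = -48. Sustituyendo t = 2: s(2) = -48.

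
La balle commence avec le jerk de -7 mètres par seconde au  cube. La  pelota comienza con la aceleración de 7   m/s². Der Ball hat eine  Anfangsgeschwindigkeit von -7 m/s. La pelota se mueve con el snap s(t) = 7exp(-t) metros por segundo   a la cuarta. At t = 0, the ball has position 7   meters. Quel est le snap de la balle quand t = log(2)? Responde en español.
De la ecuación del snap s(t) = 7·exp(-t), sustituimos t = log(2) para obtener s = 7/2.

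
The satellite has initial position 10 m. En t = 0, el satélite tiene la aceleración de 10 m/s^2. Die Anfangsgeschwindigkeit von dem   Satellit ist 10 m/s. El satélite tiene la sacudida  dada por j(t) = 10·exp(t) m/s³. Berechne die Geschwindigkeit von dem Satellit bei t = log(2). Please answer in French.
Nous devons intégrer notre équation du jerk j(t) = 10·exp(t) 2 fois. L'intégrale du jerk est l'accélération. En utilisant a(0) = 10, nous obtenons a(t) = 10·exp(t). L'intégrale de l'accélération est la vitesse. En utilisant v(0) = 10, nous obtenons v(t) = 10·exp(t). De l'équation de la vitesse v(t) = 10·exp(t), nous substituons t = log(2) pour obtenir v = 20.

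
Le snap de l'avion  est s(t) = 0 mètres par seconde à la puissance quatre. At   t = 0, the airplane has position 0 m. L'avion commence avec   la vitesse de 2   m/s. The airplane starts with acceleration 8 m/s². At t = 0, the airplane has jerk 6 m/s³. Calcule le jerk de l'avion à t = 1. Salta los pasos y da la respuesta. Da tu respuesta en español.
En t = 1, j = 6.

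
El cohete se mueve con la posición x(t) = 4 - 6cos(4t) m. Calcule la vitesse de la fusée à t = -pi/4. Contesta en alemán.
Wir müssen unsere Gleichung für die Position x(t) = 4 - 6·cos(4·t) 1-mal ableiten. Die Ableitung von der Position ergibt die Geschwindigkeit: v(t) = 24·sin(4·t). Aus der Gleichung für die Geschwindigkeit v(t) = 24·sin(4·t), setzen wir t = -pi/4 ein und erhalten v = 0.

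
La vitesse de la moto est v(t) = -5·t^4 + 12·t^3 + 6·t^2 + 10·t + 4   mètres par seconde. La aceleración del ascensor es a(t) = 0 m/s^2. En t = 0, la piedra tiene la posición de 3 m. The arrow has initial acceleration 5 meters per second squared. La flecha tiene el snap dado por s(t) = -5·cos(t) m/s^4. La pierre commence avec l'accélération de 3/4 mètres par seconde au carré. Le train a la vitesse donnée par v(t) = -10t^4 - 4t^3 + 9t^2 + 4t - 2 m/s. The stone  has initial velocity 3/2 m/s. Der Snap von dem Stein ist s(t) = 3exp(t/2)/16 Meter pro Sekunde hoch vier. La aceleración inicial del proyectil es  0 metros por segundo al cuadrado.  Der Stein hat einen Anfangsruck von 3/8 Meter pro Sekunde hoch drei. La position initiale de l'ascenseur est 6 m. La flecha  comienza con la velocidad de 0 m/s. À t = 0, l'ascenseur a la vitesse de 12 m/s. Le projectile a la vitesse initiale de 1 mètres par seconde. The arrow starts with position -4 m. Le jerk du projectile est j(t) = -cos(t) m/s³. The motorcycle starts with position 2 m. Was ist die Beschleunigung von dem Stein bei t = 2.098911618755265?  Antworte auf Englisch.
We must find the antiderivative of our snap equation s(t) = 3·exp(t/2)/16 2 times. Finding the integral of s(t) and using j(0) = 3/8: j(t) = 3·exp(t/2)/8. Integrating jerk and using the initial condition a(0) = 3/4, we get a(t) = 3·exp(t/2)/4. From the given acceleration equation a(t) = 3·exp(t/2)/4, we substitute t = 2.098911618755265 to get a = 2.14207232563746.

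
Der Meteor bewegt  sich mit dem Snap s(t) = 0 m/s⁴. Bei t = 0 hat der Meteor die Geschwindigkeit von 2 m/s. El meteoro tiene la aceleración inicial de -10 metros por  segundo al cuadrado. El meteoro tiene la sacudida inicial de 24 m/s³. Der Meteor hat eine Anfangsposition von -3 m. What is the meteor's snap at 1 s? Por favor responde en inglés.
We have snap s(t) = 0. Substituting t = 1: s(1) = 0.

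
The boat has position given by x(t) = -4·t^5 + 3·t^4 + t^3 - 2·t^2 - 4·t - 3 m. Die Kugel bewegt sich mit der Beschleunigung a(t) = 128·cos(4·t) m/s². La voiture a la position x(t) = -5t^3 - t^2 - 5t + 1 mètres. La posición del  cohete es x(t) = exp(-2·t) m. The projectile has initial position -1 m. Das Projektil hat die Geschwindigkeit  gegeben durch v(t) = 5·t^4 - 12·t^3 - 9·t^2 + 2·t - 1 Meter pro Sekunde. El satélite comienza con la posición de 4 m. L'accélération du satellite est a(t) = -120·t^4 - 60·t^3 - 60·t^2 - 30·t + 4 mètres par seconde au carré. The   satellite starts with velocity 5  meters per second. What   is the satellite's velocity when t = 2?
We must find the integral of our acceleration equation a(t) = -120·t^4 - 60·t^3 - 60·t^2 - 30·t + 4 1 time. Taking ∫a(t)dt and applying v(0) = 5, we find v(t) = -24·t^5 - 15·t^4 - 20·t^3 - 15·t^2 + 4·t + 5. Using v(t) = -24·t^5 - 15·t^4 - 20·t^3 - 15·t^2 + 4·t + 5 and substituting t = 2, we find v = -1215.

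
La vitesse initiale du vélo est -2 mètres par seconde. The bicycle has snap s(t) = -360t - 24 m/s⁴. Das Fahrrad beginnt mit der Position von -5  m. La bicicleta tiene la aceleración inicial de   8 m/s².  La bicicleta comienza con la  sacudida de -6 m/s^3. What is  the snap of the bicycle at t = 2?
We have snap s(t) = -360·t - 24. Substituting t = 2: s(2) = -744.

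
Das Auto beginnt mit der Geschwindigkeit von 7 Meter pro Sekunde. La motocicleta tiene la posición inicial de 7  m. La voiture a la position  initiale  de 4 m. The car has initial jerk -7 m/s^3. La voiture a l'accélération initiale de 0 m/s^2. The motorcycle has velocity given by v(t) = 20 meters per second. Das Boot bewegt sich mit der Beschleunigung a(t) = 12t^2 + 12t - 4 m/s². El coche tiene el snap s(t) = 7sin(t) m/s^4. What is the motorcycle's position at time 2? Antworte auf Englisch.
We must find the integral of our velocity equation v(t) = 20 1 time. Finding the integral of v(t) and using x(0) = 7: x(t) = 20·t + 7. Using x(t) = 20·t + 7 and substituting t = 2, we find x = 47.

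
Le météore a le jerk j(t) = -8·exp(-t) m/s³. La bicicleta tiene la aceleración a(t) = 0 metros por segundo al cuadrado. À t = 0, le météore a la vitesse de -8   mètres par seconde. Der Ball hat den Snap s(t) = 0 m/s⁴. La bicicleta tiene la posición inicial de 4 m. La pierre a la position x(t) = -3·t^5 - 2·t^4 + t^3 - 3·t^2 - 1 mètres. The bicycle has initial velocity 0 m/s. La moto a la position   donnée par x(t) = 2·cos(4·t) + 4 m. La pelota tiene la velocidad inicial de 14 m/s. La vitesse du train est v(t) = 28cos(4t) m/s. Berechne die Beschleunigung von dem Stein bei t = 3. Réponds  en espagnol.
Debemos derivar nuestra ecuación de la posición x(t) = -3·t^5 - 2·t^4 + t^3 - 3·t^2 - 1 2 veces. Tomando d/dt de x(t), encontramos v(t) = -15·t^4 - 8·t^3 + 3·t^2 - 6·t. Tomando d/dt de v(t), encontramos a(t) = -60·t^3 - 24·t^2 + 6·t - 6. Tenemos la aceleración a(t) = -60·t^3 - 24·t^2 + 6·t - 6. Sustituyendo t = 3: a(3) = -1824.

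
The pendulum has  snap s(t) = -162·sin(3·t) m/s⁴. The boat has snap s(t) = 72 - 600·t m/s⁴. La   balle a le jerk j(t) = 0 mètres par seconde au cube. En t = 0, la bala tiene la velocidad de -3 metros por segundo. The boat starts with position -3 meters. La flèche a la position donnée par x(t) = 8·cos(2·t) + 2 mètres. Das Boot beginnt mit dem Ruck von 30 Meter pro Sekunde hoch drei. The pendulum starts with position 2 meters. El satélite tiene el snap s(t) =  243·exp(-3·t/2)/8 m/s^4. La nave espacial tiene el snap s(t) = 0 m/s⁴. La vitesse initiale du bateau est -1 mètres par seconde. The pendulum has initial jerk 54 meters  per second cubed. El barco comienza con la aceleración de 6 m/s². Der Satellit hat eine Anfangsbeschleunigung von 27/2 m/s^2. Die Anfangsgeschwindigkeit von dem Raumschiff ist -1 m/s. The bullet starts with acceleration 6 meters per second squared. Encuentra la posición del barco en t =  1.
Partiendo del snap s(t) = 72 - 600·t, tomamos 4 antiderivadas. La antiderivada del snap, con j(0) = 30, da la sacudida: j(t) = -300·t^2 + 72·t + 30. La integral de la sacudida, con a(0) = 6, da la aceleración: a(t) = -100·t^3 + 36·t^2 + 30·t + 6. Tomando ∫a(t)dt y aplicando v(0) = -1, encontramos v(t) = -25·t^4 + 12·t^3 + 15·t^2 + 6·t - 1. La antiderivada de la velocidad es la posición. Usando x(0) = -3, obtenemos x(t) = -5·t^5 + 3·t^4 + 5·t^3 + 3·t^2 - t - 3. Usando x(t) = -5·t^5 + 3·t^4 + 5·t^3 + 3·t^2 - t - 3 y sustituyendo t = 1, encontramos x = 2.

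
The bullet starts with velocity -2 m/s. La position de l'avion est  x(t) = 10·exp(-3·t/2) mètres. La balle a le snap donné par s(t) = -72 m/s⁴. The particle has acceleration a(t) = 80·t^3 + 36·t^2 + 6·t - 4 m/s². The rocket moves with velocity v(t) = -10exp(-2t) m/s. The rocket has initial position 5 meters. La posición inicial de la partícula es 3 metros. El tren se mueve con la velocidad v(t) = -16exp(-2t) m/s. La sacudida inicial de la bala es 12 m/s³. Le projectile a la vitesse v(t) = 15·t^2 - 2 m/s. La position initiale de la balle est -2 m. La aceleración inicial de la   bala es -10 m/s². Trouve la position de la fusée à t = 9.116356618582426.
En partant de la vitesse v(t) = -10·exp(-2·t), nous prenons 1 intégrale. En prenant ∫v(t)dt et en appliquant x(0) = 5, nous trouvons x(t) = 5·exp(-2·t). Nous avons la position x(t) = 5·exp(-2·t). En substituant t = 9.116356618582426: x(9.116356618582426) = 6.03397151044421E-8.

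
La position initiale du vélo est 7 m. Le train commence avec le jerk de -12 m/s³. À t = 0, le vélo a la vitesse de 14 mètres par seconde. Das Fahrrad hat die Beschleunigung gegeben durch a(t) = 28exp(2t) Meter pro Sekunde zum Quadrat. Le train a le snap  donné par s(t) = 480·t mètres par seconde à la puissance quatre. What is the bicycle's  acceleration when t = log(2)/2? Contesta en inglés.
Using a(t) = 28·exp(2·t) and substituting t = log(2)/2, we find a = 56.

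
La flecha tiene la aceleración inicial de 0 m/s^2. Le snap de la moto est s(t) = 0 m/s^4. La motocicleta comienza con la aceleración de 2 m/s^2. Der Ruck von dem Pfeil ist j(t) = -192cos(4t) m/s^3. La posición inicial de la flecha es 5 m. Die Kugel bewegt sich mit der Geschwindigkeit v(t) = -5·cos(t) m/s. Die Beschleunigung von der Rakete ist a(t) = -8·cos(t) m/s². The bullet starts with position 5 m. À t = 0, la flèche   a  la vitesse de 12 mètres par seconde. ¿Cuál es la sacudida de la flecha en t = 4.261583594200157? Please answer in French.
En utilisant j(t) = -192·cos(4·t) et en substituant t = 4.261583594200157, nous trouvons j = 44.2249351654969.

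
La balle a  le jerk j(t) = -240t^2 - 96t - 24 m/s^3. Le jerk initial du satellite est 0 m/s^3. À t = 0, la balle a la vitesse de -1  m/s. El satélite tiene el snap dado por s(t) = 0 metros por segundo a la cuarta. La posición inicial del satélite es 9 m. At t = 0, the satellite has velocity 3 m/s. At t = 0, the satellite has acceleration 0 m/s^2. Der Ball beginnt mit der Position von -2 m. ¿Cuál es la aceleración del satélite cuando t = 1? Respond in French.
Nous devons trouver la primitive de notre équation du snap s(t) = 0 2 fois. En prenant ∫s(t)dt et en appliquant j(0) = 0, nous trouvons j(t) = 0. En intégrant le jerk et en utilisant la condition initiale a(0) = 0, nous obtenons a(t) = 0. En utilisant a(t) = 0 et en substituant t = 1, nous trouvons a = 0.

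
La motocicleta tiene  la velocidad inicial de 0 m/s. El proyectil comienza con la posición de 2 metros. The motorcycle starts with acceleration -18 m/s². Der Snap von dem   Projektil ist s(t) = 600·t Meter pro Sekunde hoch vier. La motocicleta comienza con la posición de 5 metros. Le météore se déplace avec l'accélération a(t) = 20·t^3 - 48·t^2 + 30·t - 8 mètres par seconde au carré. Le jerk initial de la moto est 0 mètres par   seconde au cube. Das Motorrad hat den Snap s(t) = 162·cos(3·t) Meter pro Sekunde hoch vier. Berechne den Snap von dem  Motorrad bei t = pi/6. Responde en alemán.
Mit s(t) = 162·cos(3·t) und Einsetzen von t = pi/6, finden wir s = 0.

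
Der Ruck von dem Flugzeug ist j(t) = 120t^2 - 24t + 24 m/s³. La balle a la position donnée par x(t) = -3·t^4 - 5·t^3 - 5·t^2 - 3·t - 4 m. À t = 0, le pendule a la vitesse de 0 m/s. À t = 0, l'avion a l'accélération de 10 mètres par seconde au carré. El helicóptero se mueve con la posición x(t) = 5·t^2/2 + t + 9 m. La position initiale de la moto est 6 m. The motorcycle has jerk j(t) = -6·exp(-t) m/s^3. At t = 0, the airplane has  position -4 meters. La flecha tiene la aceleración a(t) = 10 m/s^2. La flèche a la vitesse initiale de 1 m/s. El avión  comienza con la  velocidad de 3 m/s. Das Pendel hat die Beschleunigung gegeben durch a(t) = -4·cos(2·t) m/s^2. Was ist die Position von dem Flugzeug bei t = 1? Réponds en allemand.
Wir müssen unsere Gleichung für den Ruck j(t) = 120·t^2 - 24·t + 24 3-mal integrieren. Die Stammfunktion von dem Ruck, mit a(0) = 10, ergibt die Beschleunigung: a(t) = 40·t^3 - 12·t^2 + 24·t + 10. Das Integral von der Beschleunigung ist die Geschwindigkeit. Mit v(0) = 3 erhalten wir v(t) = 10·t^4 - 4·t^3 + 12·t^2 + 10·t + 3. Die Stammfunktion von der Geschwindigkeit, mit x(0) = -4, ergibt die Position: x(t) = 2·t^5 - t^4 + 4·t^3 + 5·t^2 + 3·t - 4. Mit x(t) = 2·t^5 - t^4 + 4·t^3 + 5·t^2 + 3·t - 4 und Einsetzen von t = 1, finden wir x = 9.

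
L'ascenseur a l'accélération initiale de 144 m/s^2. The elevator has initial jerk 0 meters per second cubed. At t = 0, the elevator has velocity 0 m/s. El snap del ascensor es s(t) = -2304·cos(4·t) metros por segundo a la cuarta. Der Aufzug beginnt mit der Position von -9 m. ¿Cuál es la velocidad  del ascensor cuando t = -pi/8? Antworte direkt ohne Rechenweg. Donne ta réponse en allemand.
Die Geschwindigkeit bei t = -pi/8 ist v = -36.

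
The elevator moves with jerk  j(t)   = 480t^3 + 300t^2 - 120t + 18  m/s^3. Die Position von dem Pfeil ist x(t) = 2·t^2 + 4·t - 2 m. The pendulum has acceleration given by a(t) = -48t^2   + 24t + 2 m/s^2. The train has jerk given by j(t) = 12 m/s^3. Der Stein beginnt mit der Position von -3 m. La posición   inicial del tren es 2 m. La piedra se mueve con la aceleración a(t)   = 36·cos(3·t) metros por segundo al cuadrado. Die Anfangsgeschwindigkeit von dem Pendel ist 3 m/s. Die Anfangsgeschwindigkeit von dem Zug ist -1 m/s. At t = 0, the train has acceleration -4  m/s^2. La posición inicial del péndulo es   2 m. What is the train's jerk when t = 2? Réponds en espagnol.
Tenemos la sacudida j(t) = 12. Sustituyendo t = 2: j(2) = 12.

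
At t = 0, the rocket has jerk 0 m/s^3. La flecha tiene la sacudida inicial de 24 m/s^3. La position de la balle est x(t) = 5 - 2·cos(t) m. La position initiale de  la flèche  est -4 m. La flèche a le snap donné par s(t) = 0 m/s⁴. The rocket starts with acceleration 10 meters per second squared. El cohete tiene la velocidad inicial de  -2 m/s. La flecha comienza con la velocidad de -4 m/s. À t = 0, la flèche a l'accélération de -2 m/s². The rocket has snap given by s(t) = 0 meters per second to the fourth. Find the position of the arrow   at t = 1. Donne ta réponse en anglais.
We need to integrate our snap equation s(t) = 0 4 times. Integrating snap and using the initial condition j(0) = 24, we get j(t) = 24. Taking ∫j(t)dt and applying a(0) = -2, we find a(t) = 24·t - 2. Taking ∫a(t)dt and applying v(0) = -4, we find v(t) = 12·t^2 - 2·t - 4. Taking ∫v(t)dt and applying x(0) = -4, we find x(t) = 4·t^3 - t^2 - 4·t - 4. Using x(t) = 4·t^3 - t^2 - 4·t - 4 and substituting t = 1, we find x = -5.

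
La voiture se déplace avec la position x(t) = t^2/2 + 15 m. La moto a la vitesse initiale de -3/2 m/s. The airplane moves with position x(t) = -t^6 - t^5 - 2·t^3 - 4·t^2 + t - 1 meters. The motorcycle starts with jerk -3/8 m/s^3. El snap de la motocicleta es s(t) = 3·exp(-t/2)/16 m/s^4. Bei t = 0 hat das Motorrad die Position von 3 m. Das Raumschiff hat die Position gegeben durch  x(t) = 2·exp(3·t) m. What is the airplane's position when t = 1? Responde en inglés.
We have position x(t) = -t^6 - t^5 - 2·t^3 - 4·t^2 + t - 1. Substituting t = 1: x(1) = -8.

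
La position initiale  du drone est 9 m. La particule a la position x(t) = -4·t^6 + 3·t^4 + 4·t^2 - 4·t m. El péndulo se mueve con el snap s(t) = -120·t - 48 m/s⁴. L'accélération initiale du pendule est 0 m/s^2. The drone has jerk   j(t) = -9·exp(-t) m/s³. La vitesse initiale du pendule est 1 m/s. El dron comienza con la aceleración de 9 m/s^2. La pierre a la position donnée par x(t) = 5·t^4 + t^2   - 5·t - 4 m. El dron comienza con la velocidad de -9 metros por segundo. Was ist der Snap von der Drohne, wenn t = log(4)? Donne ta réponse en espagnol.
Para resolver esto, necesitamos tomar 1 derivada de nuestra ecuación de la sacudida j(t) = -9·exp(-t). La derivada de la sacudida da el snap: s(t) = 9·exp(-t). Tenemos el snap s(t) = 9·exp(-t). Sustituyendo t = log(4): s(log(4)) = 9/4.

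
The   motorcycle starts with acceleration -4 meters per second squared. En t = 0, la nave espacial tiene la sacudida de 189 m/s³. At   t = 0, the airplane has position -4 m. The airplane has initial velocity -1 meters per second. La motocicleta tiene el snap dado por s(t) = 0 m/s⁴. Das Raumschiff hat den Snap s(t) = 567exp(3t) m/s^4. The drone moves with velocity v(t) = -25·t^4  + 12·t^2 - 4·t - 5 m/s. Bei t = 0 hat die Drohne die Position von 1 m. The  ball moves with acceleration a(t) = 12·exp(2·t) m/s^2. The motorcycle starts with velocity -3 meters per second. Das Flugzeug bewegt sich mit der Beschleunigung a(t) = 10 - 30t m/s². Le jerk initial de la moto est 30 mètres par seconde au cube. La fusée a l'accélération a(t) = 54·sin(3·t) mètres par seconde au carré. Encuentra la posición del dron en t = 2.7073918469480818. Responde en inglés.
To solve this, we need to take 1 antiderivative of our velocity equation v(t) = -25·t^4 + 12·t^2 - 4·t - 5. The antiderivative of velocity, with x(0) = 1, gives position: x(t) = -5·t^5 + 4·t^3 - 2·t^2 - 5·t + 1. Using x(t) = -5·t^5 + 4·t^3 - 2·t^2 - 5·t + 1 and substituting t = 2.7073918469480818, we find x = -675.136586877159.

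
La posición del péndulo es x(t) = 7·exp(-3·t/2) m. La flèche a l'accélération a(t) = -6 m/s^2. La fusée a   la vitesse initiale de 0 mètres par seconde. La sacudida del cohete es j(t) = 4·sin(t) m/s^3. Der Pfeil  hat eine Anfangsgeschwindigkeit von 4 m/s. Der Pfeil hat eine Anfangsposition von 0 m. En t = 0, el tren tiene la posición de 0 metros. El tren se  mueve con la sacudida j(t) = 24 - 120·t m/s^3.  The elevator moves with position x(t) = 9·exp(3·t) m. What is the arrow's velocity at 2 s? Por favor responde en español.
Partiendo de la aceleración a(t) = -6, tomamos 1 integral. Tomando ∫a(t)dt y aplicando v(0) = 4, encontramos v(t) = 4 - 6·t. De la ecuación de la velocidad v(t) = 4 - 6·t, sustituimos t = 2 para obtener v = -8.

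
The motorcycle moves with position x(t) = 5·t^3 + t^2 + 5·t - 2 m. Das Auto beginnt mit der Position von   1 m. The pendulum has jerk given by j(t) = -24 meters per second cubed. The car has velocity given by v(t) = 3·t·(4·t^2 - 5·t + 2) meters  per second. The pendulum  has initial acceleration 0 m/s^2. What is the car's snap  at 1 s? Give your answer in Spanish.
Debemos derivar nuestra ecuación de la velocidad v(t) = 3·t·(4·t^2 - 5·t + 2) 3 veces. Derivando la velocidad, obtenemos la aceleración: a(t) = 12·t^2 + 3·t·(8·t - 5) - 15·t + 6. La derivada de la aceleración da la sacudida: j(t) = 72·t - 30. Derivando la sacudida, obtenemos el snap: s(t) = 72. De la ecuación del snap s(t) = 72, sustituimos t = 1 para obtener s = 72.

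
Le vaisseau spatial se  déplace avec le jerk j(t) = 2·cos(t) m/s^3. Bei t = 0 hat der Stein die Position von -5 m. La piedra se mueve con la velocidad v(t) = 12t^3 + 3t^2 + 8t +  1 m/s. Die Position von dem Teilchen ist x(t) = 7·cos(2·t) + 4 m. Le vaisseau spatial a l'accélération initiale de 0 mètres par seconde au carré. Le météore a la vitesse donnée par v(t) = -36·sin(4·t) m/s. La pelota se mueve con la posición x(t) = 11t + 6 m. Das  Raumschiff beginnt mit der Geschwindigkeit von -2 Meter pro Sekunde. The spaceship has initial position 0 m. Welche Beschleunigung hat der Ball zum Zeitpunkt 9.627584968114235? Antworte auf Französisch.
Pour résoudre ceci, nous devons prendre 2 dérivées de notre équation de la position x(t) = 11·t + 6. En dérivant la position, nous obtenons la vitesse: v(t) = 11. En dérivant la vitesse, nous obtenons l'accélération: a(t) = 0. Nous avons l'accélération a(t) = 0. En substituant t = 9.627584968114235: a(9.627584968114235) = 0.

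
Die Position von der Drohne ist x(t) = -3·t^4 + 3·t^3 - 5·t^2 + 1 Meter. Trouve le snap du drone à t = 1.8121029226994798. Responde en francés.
En partant de la position x(t) = -3·t^4 + 3·t^3 - 5·t^2 + 1, nous prenons 4 dérivées. En dérivant la position, nous obtenons la vitesse: v(t) = -12·t^3 + 9·t^2 - 10·t. En prenant d/dt de v(t), nous trouvons a(t) = -36·t^2 + 18·t - 10. La dérivée de l'accélération donne le jerk: j(t) = 18 - 72·t. En dérivant le jerk, nous obtenons le snap: s(t) = -72. De l'équation du snap s(t) = -72, nous substituons t = 1.8121029226994798 pour obtenir s = -72.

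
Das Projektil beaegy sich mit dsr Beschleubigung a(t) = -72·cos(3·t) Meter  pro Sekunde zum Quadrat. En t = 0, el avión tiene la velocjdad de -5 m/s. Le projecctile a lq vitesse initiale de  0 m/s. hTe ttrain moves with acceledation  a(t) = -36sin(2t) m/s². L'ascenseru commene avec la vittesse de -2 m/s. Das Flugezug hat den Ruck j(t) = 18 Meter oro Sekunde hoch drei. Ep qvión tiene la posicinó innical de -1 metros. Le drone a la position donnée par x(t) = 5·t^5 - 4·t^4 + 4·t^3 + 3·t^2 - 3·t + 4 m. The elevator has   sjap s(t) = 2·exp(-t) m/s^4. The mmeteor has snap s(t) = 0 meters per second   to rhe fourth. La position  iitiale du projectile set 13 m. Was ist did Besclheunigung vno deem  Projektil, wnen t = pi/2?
Mit a(t) = -72·cos(3·t) und Einsetzen von t = pi/2, finden wir a = 0.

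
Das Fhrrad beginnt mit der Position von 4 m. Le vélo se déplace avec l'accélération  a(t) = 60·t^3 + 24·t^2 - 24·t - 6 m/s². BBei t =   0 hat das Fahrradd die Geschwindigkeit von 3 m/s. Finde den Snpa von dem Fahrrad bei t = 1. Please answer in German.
Um dies zu lösen, müssen wir 2 Ableitungen unserer Gleichung für die Beschleunigung a(t) = 60·t^3 + 24·t^2 - 24·t - 6 nehmen. Die Ableitung von der Beschleunigung ergibt den Ruck: j(t) = 180·t^2 + 48·t - 24. Durch Ableiten von dem Ruck erhalten wir den Snap: s(t) = 360·t + 48. Aus der Gleichung für den Snap s(t) = 360·t + 48, setzen wir t = 1 ein und erhalten s = 408.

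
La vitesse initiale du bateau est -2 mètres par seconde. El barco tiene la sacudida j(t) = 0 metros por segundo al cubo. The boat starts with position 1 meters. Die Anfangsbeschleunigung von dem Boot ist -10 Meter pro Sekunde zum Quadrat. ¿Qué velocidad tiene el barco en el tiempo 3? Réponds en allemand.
Ausgehend von dem Ruck j(t) = 0, nehmen wir 2 Stammfunktionen. Das Integral von dem Ruck, mit a(0) = -10, ergibt die Beschleunigung: a(t) = -10. Durch Integration von der Beschleunigung und Verwendung der Anfangsbedingung v(0) = -2, erhalten wir v(t) = -10·t - 2. Wir haben die Geschwindigkeit v(t) = -10·t - 2. Durch Einsetzen von t = 3: v(3) = -32.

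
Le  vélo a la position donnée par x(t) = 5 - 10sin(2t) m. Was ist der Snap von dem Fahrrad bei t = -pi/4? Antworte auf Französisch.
Nous devons dériver notre équation de la position x(t) = 5 - 10·sin(2·t) 4 fois. En dérivant la position, nous obtenons la vitesse: v(t) = -20·cos(2·t). En prenant d/dt de v(t), nous trouvons a(t) = 40·sin(2·t). En prenant d/dt de a(t), nous trouvons j(t) = 80·cos(2·t). En prenant d/dt de j(t), nous trouvons s(t) = -160·sin(2·t). De l'équation du snap s(t) = -160·sin(2·t), nous substituons t = -pi/4 pour obtenir s = 160.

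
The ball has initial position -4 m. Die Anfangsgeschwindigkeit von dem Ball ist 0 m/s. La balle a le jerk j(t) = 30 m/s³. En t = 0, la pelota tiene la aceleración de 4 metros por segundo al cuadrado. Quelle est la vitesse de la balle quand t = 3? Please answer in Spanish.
Debemos encontrar la antiderivada de nuestra ecuación de la sacudida j(t) = 30 2 veces. Tomando ∫j(t)dt y aplicando a(0) = 4, encontramos a(t) = 30·t + 4. La antiderivada de la aceleración es la velocidad. Usando v(0) = 0, obtenemos v(t) = t·(15·t + 4). Tenemos la velocidad v(t) = t·(15·t + 4). Sustituyendo t = 3: v(3) = 147.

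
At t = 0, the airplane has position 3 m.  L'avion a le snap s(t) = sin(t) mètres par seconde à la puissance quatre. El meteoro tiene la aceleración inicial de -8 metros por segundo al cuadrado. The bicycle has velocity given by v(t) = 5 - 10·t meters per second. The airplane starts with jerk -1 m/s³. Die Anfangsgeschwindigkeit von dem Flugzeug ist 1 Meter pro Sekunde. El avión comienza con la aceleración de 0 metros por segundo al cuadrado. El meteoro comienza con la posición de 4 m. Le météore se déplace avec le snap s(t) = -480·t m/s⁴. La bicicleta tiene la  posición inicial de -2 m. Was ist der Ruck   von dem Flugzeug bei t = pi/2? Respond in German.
Wir müssen unsere Gleichung für den Snap s(t) = sin(t) 1-mal integrieren. Durch Integration von dem Snap und Verwendung der Anfangsbedingung j(0) = -1, erhalten wir j(t) = -cos(t). Wir haben den Ruck j(t) = -cos(t). Durch Einsetzen von t = pi/2: j(pi/2) = 0.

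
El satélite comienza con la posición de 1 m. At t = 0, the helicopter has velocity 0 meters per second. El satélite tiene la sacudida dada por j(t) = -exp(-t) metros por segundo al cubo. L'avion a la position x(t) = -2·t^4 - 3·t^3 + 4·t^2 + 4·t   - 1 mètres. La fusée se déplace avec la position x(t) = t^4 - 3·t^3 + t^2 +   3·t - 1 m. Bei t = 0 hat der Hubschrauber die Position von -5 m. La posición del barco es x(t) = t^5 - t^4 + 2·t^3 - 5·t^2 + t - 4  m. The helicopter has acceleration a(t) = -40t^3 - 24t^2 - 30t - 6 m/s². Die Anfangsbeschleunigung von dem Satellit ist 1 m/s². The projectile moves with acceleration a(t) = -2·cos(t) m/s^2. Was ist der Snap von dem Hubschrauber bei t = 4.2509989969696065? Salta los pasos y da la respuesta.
Bei t = 4.2509989969696065, s = -1068.23975927271.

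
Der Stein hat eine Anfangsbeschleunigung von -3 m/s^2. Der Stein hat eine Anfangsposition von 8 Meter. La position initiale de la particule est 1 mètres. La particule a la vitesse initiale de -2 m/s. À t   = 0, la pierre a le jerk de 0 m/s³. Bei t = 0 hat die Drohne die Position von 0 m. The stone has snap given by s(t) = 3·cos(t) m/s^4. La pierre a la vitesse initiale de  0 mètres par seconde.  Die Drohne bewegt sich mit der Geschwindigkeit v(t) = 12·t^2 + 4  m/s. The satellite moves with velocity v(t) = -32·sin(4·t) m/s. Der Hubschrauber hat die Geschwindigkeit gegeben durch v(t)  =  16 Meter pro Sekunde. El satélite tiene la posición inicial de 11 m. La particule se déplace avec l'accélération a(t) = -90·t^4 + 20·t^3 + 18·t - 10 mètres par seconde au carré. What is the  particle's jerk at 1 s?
We must differentiate our acceleration equation a(t) = -90·t^4 + 20·t^3 + 18·t - 10 1 time. Differentiating acceleration, we get jerk: j(t) = -360·t^3 + 60·t^2 + 18. From the given jerk equation j(t) = -360·t^3 + 60·t^2 + 18, we substitute t = 1 to get j = -282.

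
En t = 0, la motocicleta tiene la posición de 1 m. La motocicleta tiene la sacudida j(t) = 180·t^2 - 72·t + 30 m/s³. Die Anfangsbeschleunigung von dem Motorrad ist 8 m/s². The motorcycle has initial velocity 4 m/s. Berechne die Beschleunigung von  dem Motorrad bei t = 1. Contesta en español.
Necesitamos integrar nuestra ecuación de la sacudida j(t) = 180·t^2 - 72·t + 30 1 vez. La integral de la sacudida, con a(0) = 8, da la aceleración: a(t) = 60·t^3 - 36·t^2 + 30·t + 8. Usando a(t) = 60·t^3 - 36·t^2 + 30·t + 8 y sustituyendo t = 1, encontramos a = 62.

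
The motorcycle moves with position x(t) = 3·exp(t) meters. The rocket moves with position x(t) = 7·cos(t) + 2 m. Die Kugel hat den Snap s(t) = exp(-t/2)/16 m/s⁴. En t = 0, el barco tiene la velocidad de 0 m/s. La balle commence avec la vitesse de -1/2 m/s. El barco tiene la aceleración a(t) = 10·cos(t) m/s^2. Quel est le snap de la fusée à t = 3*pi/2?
Pour résoudre ceci, nous devons prendre 4 dérivées de notre équation de la position x(t) = 7·cos(t) + 2. En prenant d/dt de x(t), nous trouvons v(t) = -7·sin(t). La dérivée de la vitesse donne l'accélération: a(t) = -7·cos(t). En dérivant l'accélération, nous obtenons le jerk: j(t) = 7·sin(t). En prenant d/dt de j(t), nous trouvons s(t) = 7·cos(t). En utilisant s(t) = 7·cos(t) et en substituant t = 3*pi/2, nous trouvons s = 0.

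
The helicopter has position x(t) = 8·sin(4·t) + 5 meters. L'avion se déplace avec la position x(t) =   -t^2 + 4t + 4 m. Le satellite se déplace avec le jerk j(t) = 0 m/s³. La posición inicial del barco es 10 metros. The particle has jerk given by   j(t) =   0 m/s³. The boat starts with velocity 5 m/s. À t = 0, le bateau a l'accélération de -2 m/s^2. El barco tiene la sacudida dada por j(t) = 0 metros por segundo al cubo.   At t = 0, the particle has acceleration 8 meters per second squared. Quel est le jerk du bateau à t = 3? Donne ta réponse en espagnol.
De la ecuación de la sacudida j(t) = 0, sustituimos t = 3 para obtener j = 0.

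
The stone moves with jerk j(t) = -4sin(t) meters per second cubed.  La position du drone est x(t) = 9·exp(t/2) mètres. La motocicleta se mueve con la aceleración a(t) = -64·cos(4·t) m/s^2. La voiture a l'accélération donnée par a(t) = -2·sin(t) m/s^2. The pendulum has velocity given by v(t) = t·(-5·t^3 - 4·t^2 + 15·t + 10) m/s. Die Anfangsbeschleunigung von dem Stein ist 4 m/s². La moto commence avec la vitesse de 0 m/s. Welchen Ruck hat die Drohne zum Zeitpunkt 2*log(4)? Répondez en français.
Pour résoudre ceci, nous devons prendre 3 dérivées de notre équation de la position x(t) = 9·exp(t/2). En prenant d/dt de x(t), nous trouvons v(t) = 9·exp(t/2)/2. La dérivée de la vitesse donne l'accélération: a(t) = 9·exp(t/2)/4. La dérivée de l'accélération donne le jerk: j(t) = 9·exp(t/2)/8. En utilisant j(t) = 9·exp(t/2)/8 et en substituant t = 2*log(4), nous trouvons j = 9/2.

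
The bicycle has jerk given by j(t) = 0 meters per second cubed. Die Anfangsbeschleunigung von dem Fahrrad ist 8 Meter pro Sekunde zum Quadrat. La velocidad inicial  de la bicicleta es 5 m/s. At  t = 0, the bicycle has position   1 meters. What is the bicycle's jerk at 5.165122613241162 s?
We have jerk j(t) = 0. Substituting t = 5.165122613241162: j(5.165122613241162) = 0.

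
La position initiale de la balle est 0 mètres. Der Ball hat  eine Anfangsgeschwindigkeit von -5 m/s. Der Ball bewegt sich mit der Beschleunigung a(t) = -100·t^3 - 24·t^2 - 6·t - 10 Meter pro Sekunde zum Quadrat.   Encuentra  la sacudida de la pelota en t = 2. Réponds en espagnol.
Partiendo de la aceleración a(t) = -100·t^3 - 24·t^2 - 6·t - 10, tomamos 1 derivada. Tomando d/dt de a(t), encontramos j(t) = -300·t^2 - 48·t - 6. Tenemos la sacudida j(t) = -300·t^2 - 48·t - 6. Sustituyendo t = 2: j(2) = -1302.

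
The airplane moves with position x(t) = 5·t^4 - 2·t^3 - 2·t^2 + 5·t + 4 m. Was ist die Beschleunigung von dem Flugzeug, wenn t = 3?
Um dies zu lösen, müssen wir 2 Ableitungen unserer Gleichung für die Position x(t) = 5·t^4 - 2·t^3 - 2·t^2 + 5·t + 4 nehmen. Mit d/dt von x(t) finden wir v(t) = 20·t^3 - 6·t^2 - 4·t + 5. Die Ableitung von der Geschwindigkeit ergibt die Beschleunigung: a(t) = 60·t^2 - 12·t - 4. Aus der Gleichung für die Beschleunigung a(t) = 60·t^2 - 12·t - 4, setzen wir t = 3 ein und erhalten a = 500.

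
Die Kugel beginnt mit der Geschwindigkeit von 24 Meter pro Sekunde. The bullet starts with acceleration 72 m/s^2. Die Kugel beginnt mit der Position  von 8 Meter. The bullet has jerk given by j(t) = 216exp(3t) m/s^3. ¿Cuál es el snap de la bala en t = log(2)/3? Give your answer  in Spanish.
Partiendo de la sacudida j(t) = 216·exp(3·t), tomamos 1 derivada. Derivando la sacudida, obtenemos el snap: s(t) = 648·exp(3·t). Usando s(t) = 648·exp(3·t) y sustituyendo t = log(2)/3, encontramos s = 1296.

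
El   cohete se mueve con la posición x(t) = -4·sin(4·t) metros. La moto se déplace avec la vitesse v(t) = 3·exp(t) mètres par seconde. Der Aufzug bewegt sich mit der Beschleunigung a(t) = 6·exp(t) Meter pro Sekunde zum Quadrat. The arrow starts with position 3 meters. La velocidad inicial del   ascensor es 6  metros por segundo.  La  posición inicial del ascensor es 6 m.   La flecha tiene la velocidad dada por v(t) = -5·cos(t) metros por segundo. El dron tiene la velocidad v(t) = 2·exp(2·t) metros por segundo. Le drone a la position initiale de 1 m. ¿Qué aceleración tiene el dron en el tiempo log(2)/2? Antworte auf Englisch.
Starting from velocity v(t) = 2·exp(2·t), we take 1 derivative. Differentiating velocity, we get acceleration: a(t) = 4·exp(2·t). We have acceleration a(t) = 4·exp(2·t). Substituting t = log(2)/2: a(log(2)/2) = 8.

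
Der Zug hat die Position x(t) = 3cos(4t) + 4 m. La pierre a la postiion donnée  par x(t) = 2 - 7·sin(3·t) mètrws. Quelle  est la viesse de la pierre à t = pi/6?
En partant de la position x(t) = 2 - 7·sin(3·t), nous prenons 1 dérivée. La dérivée de la position donne la vitesse: v(t) = -21·cos(3·t). De l'équation de la vitesse v(t) = -21·cos(3·t), nous substituons t = pi/6 pour obtenir v = 0.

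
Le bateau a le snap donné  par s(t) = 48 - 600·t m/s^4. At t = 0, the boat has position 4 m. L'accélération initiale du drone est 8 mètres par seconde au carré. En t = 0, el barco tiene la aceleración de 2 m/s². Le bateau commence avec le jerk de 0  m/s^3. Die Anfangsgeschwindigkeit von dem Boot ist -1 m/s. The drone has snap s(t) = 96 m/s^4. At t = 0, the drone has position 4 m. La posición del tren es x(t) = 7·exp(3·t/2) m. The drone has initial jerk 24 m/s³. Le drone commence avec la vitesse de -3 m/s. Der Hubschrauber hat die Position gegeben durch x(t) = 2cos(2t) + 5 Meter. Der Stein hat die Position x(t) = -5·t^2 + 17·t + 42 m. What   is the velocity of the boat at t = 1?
We need to integrate our snap equation s(t) = 48 - 600·t 3 times. Taking ∫s(t)dt and applying j(0) = 0, we find j(t) = 12·t·(4 - 25·t). Taking ∫j(t)dt and applying a(0) = 2, we find a(t) = -100·t^3 + 24·t^2 + 2. Finding the antiderivative of a(t) and using v(0) = -1: v(t) = -25·t^4 + 8·t^3 + 2·t - 1. We have velocity v(t) = -25·t^4 + 8·t^3 + 2·t - 1. Substituting t = 1: v(1) = -16.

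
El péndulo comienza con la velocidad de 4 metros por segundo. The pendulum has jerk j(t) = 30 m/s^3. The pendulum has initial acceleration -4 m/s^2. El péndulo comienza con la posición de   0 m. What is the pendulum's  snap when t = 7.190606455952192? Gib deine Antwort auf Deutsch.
Wir müssen unsere Gleichung für den Ruck j(t) = 30 1-mal ableiten. Durch Ableiten von dem Ruck erhalten wir den Snap: s(t) = 0. Aus der Gleichung für den Snap s(t) = 0, setzen wir t = 7.190606455952192 ein und erhalten s = 0.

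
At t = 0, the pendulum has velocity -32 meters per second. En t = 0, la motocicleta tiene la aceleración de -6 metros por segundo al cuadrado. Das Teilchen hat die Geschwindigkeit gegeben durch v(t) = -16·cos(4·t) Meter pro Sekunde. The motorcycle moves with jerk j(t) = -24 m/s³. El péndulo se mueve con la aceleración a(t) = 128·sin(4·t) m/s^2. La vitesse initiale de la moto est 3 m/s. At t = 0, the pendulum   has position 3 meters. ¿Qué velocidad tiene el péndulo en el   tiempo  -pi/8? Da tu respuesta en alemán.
Wir müssen unsere Gleichung für die Beschleunigung a(t) = 128·sin(4·t) 1-mal integrieren. Das Integral von der Beschleunigung ist die Geschwindigkeit. Mit v(0) = -32 erhalten wir v(t) = -32·cos(4·t). Mit v(t) = -32·cos(4·t) und Einsetzen von t = -pi/8, finden wir v = 0.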